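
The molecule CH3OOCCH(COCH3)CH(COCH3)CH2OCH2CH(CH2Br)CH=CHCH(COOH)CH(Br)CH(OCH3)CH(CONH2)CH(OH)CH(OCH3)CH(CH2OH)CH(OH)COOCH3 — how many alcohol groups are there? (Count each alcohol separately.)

3

Working along the chain:
  CH3OOC: CH3O–C(=O)–: carbonyl C bonded to C and to –OCH3 → ester (not ketone + ether).
  CH(COCH3): pendant –COCH3: carbonyl C bonded to two carbons → ketone.
  CH(COCH3): pendant –COCH3: carbonyl C bonded to two carbons → ketone.
  CH2OCH2: C–O–C with sp³ carbons on both sides and no adjacent C=O → ether.
  CH(CH2Br): pendant –CH2X: halogen on sp³ carbon → alkyl halide.
  CH=CH: C=C double bond → alkene.
  CH(COOH): pendant –COOH: carbonyl C bonded to C and –OH → carboxylic acid.
  CH(Br): halogen on an sp³ carbon → alkyl halide.
  CH(OCH3): pendant –OCH3: C–O–C with sp³ C, no adjacent C=O → ether.
  CH(CONH2): pendant –CONH2: carbonyl C bonded to C and N → amide.
  CH(OH): –OH on an sp³ carbon → alcohol (secondary).
  CH(OCH3): pendant –OCH3: C–O–C with sp³ C, no adjacent C=O → ether.
  CH(CH2OH): pendant –CH2OH on an sp³ backbone C → alcohol.
  CH(OH): –OH on an sp³ carbon → alcohol (secondary).
  COOCH3: –C(=O)OCH3: carbonyl C bonded to C and to –OCH3 → ester (not ketone + ether).
Alcohol appears at: CH(OH), CH(CH2OH), CH(OH) → 3.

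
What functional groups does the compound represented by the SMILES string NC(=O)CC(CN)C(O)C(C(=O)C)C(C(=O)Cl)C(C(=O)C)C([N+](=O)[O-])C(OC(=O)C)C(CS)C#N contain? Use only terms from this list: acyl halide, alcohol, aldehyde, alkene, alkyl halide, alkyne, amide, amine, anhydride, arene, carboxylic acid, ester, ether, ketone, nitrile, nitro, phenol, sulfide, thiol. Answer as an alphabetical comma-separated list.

Working along the chain:
  H2NCO: –C(=O)NH2: carbonyl C bonded to C and to N → amide (the N is not a separate amine).
  CH(CH2NH2): pendant –CH2NH2: N on sp³ C, no adjacent C=O → amine.
  CH(OH): –OH on an sp³ carbon → alcohol (secondary).
  CH(COCH3): pendant –COCH3: carbonyl C bonded to two carbons → ketone.
  CH(COCl): pendant –C(=O)X: carbonyl C bonded to C and halogen → acyl halide.
  CH(COCH3): pendant –COCH3: carbonyl C bonded to two carbons → ketone.
  CH(NO2): –NO2 on an sp³ carbon → nitro (the N=O is not a carbonyl).
  CH(OCOCH3): pendant –OC(=O)CH3: an acyloxy group → ester.
  CH(CH2SH): pendant –CH2SH → thiol.
  CN: –C≡N: carbon triple-bonded to nitrogen → nitrile.

acyl halide, alcohol, amide, amine, ester, ketone, nitrile, nitro, thiol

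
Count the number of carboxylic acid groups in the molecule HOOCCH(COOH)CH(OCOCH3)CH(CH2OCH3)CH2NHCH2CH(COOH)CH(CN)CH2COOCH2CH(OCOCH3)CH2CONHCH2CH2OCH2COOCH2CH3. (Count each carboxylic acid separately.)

3

Taking each segment in turn:
  HOOC: –COOH: carbonyl C bonded to –OH and C → carboxylic acid (the –OH is not a separate alcohol).
  CH(COOH): pendant –COOH: carbonyl C bonded to C and –OH → carboxylic acid.
  CH(OCOCH3): pendant –OC(=O)CH3: an acyloxy group → ester.
  CH(CH2OCH3): pendant –CH2OCH3: C–O–C linkage → ether.
  CH2NHCH2: C–N–C with sp³ carbons and no adjacent C=O → amine (secondary).
  CH(COOH): pendant –COOH: carbonyl C bonded to C and –OH → carboxylic acid.
  CH(CN): pendant –C≡N: nitrile.
  CH2COOCH2: –C(=O)–O–C with C on the carbonyl side → ester.
  CH(OCOCH3): pendant –OC(=O)CH3: an acyloxy group → ester.
  CH2CONHCH2: –C(=O)–N– linkage → amide (the N is not an amine).
  CH2OCH2: C–O–C with sp³ carbons on both sides and no adjacent C=O → ether.
  COOCH2CH3: –C(=O)OCH2CH3: carbonyl C bonded to C and to –OEt → ester.
Carboxylic acid appears at: HOOC, CH(COOH), CH(COOH) → 3.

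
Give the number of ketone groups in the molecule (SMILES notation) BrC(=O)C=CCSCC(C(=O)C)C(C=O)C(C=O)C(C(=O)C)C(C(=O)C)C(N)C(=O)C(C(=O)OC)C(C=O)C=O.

4

Working along the chain:
  BrCO: –C(=O)Br: carbonyl C bonded to C and to a halogen → acyl halide (not alkyl halide).
  CH=CH: C=C double bond → alkene.
  CH2SCH2: C–S–C linkage → sulfide (thioether).
  CH(COCH3): pendant –COCH3: carbonyl C bonded to two carbons → ketone.
  CH(CHO): pendant –CHO: carbonyl C bonded to C and H → aldehyde.
  CH(CHO): pendant –CHO: carbonyl C bonded to C and H → aldehyde.
  CH(COCH3): pendant –COCH3: carbonyl C bonded to two carbons → ketone.
  CH(COCH3): pendant –COCH3: carbonyl C bonded to two carbons → ketone.
  CH(NH2): –NH2 on an sp³ carbon with no adjacent C=O → amine.
  CO: –C(=O)– with carbon on both sides → ketone.
  CH(COOCH3): pendant –COOCH3: carbonyl C bonded to C and –OCH3 → ester.
  CH(CHO): pendant –CHO: carbonyl C bonded to C and H → aldehyde.
  CHO: terminal –CHO: carbonyl C bonded to H and C → aldehyde.
Ketone appears at: CH(COCH3), CH(COCH3), CH(COCH3), CO → 4.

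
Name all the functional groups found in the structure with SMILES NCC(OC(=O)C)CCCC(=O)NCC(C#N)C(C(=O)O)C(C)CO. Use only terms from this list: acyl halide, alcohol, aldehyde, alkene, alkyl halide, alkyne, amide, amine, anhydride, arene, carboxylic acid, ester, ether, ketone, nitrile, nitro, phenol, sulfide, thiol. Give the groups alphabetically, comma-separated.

–NH2 on an sp³ carbon with no adjacent C=O → amine.
pendant –OC(=O)CH3: an acyloxy group → ester.
–C(=O)–N– linkage → amide (the N is not an amine).
pendant –C≡N: nitrile.
pendant –COOH: carbonyl C bonded to C and –OH → carboxylic acid.
–OH on an sp³ carbon → alcohol.

alcohol, amide, amine, carboxylic acid, ester, nitrile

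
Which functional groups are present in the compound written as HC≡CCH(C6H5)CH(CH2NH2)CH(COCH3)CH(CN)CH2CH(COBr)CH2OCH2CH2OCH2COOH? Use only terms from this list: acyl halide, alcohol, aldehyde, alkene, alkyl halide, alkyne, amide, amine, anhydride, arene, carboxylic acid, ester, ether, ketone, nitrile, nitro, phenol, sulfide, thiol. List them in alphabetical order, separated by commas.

acyl halide, alkyne, amine, arene, carboxylic acid, ether, ketone, nitrile

C≡C triple bond → alkyne.
pendant –C6H5: benzene ring → arene.
pendant –CH2NH2: N on sp³ C, no adjacent C=O → amine.
pendant –COCH3: carbonyl C bonded to two carbons → ketone.
pendant –C≡N: nitrile.
pendant –C(=O)X: carbonyl C bonded to C and halogen → acyl halide.
C–O–C with sp³ carbons on both sides and no adjacent C=O → ether.
C–O–C with sp³ carbons on both sides and no adjacent C=O → ether.
–COOH: carbonyl C bonded to –OH and C → carboxylic acid (the –OH is not a separate alcohol).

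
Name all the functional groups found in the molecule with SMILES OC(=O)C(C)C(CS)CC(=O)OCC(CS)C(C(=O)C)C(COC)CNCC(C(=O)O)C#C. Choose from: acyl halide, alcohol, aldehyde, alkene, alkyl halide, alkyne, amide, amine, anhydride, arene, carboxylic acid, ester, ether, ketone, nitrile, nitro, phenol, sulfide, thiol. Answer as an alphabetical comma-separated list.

alkyne, amine, carboxylic acid, ester, ether, ketone, thiol

Working along the chain:
  HOOC: –COOH: carbonyl C bonded to –OH and C → carboxylic acid (the –OH is not a separate alcohol).
  CH(CH2SH): pendant –CH2SH → thiol.
  CH2COOCH2: –C(=O)–O–C with C on the carbonyl side → ester.
  CH(CH2SH): pendant –CH2SH → thiol.
  CH(COCH3): pendant –COCH3: carbonyl C bonded to two carbons → ketone.
  CH(CH2OCH3): pendant –CH2OCH3: C–O–C linkage → ether.
  CH2NHCH2: C–N–C with sp³ carbons and no adjacent C=O → amine (secondary).
  CH(COOH): pendant –COOH: carbonyl C bonded to C and –OH → carboxylic acid.
  C≡CH: C≡C triple bond → alkyne.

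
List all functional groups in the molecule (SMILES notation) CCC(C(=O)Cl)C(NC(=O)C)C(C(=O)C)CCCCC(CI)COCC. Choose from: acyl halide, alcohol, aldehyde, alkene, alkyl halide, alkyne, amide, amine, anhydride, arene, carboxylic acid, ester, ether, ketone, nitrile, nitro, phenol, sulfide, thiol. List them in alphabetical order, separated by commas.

Taking each segment in turn:
  CH(COCl): pendant –C(=O)X: carbonyl C bonded to C and halogen → acyl halide.
  CH(NHCOCH3): pendant –NHC(=O)CH3: N bonded to a carbonyl → amide (not amine).
  CH(COCH3): pendant –COCH3: carbonyl C bonded to two carbons → ketone.
  CH(CH2I): pendant –CH2X: halogen on sp³ carbon → alkyl halide.
  CH2OCH2: C–O–C with sp³ carbons on both sides and no adjacent C=O → ether.

acyl halide, alkyl halide, amide, ether, ketone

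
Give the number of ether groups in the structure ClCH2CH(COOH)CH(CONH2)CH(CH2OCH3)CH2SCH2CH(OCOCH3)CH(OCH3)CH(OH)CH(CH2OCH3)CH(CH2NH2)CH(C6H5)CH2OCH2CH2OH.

Working along the chain:
  ClCH2: halogen on an sp³ carbon → alkyl halide.
  CH(COOH): pendant –COOH: carbonyl C bonded to C and –OH → carboxylic acid.
  CH(CONH2): pendant –CONH2: carbonyl C bonded to C and N → amide.
  CH(CH2OCH3): pendant –CH2OCH3: C–O–C linkage → ether.
  CH2SCH2: C–S–C linkage → sulfide (thioether).
  CH(OCOCH3): pendant –OC(=O)CH3: an acyloxy group → ester.
  CH(OCH3): pendant –OCH3: C–O–C with sp³ C, no adjacent C=O → ether.
  CH(OH): –OH on an sp³ carbon → alcohol (secondary).
  CH(CH2OCH3): pendant –CH2OCH3: C–O–C linkage → ether.
  CH(CH2NH2): pendant –CH2NH2: N on sp³ C, no adjacent C=O → amine.
  CH(C6H5): pendant –C6H5: benzene ring → arene.
  CH2OCH2: C–O–C with sp³ carbons on both sides and no adjacent C=O → ether.
  CH2OH: –OH on an sp³ carbon → alcohol.
Ether appears at: CH(CH2OCH3), CH(OCH3), CH(CH2OCH3), CH2OCH2 → 4.

4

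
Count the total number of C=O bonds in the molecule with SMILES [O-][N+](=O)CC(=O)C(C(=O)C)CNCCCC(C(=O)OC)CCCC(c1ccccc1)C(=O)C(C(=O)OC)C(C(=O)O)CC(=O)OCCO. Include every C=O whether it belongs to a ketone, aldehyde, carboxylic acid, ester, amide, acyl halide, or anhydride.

7

CO: ketone, 1 C=O (running total 1).
CH(COCH3): ketone, 1 C=O (running total 2).
CH(COOCH3): ester, 1 C=O (running total 3).
CO: ketone, 1 C=O (running total 4).
CH(COOCH3): ester, 1 C=O (running total 5).
CH(COOH): carboxylic acid, 1 C=O (running total 6).
CH2COOCH2: ester, 1 C=O (running total 7).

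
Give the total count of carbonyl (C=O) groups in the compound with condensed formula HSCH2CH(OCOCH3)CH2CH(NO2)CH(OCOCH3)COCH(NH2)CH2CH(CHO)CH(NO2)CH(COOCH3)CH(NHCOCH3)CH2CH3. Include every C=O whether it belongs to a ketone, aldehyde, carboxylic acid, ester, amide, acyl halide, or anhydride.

CH(OCOCH3): ester, 1 C=O (running total 1).
CH(OCOCH3): ester, 1 C=O (running total 2).
CO: ketone, 1 C=O (running total 3).
CH(CHO): aldehyde, 1 C=O (running total 4).
CH(COOCH3): ester, 1 C=O (running total 5).
CH(NHCOCH3): amide, 1 C=O (running total 6).

6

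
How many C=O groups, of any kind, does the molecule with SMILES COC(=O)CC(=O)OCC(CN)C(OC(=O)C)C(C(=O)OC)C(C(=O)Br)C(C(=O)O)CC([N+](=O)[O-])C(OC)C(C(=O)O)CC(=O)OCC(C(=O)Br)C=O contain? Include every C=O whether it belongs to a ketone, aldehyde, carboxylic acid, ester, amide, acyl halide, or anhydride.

10

CH3OOC: ester, 1 C=O (running total 1).
CH2COOCH2: ester, 1 C=O (running total 2).
CH(OCOCH3): ester, 1 C=O (running total 3).
CH(COOCH3): ester, 1 C=O (running total 4).
CH(COBr): acyl halide, 1 C=O (running total 5).
CH(COOH): carboxylic acid, 1 C=O (running total 6).
CH(COOH): carboxylic acid, 1 C=O (running total 7).
CH2COOCH2: ester, 1 C=O (running total 8).
CH(COBr): acyl halide, 1 C=O (running total 9).
CHO: aldehyde, 1 C=O (running total 10).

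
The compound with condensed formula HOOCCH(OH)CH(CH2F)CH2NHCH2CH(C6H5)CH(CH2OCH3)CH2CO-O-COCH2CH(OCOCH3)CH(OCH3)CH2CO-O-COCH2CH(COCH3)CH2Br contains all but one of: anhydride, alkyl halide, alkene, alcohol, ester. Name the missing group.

alkene

alcohol: present (CH(OH) — –OH on an sp³ carbon → alcohol (secondary)).
anhydride: present (CH2CO-O-COCH2 — two acyl groups sharing one oxygen, –C(=O)–O–C(=O)– → anhydride).
ester: present (CH(OCOCH3) — pendant –OC(=O)CH3: an acyloxy group → ester).
alkyl halide: present (CH(CH2F) — pendant –CH2X: halogen on sp³ carbon → alkyl halide).
alkene: absent. In CH(C6H5), the C=C units are part of an aromatic ring, which is an arene, not an isolated alkene.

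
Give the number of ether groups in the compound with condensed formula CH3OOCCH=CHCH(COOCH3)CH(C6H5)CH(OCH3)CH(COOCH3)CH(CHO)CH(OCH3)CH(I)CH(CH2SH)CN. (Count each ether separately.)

Working along the chain:
  CH3OOC: CH3O–C(=O)–: carbonyl C bonded to C and to –OCH3 → ester (not ketone + ether).
  CH=CH: C=C double bond → alkene.
  CH(COOCH3): pendant –COOCH3: carbonyl C bonded to C and –OCH3 → ester.
  CH(C6H5): pendant –C6H5: benzene ring → arene.
  CH(OCH3): pendant –OCH3: C–O–C with sp³ C, no adjacent C=O → ether.
  CH(COOCH3): pendant –COOCH3: carbonyl C bonded to C and –OCH3 → ester.
  CH(CHO): pendant –CHO: carbonyl C bonded to C and H → aldehyde.
  CH(OCH3): pendant –OCH3: C–O–C with sp³ C, no adjacent C=O → ether.
  CH(I): halogen on an sp³ carbon → alkyl halide.
  CH(CH2SH): pendant –CH2SH → thiol.
  CN: –C≡N: carbon triple-bonded to nitrogen → nitrile.
Ether appears at: CH(OCH3), CH(OCH3) → 2.

2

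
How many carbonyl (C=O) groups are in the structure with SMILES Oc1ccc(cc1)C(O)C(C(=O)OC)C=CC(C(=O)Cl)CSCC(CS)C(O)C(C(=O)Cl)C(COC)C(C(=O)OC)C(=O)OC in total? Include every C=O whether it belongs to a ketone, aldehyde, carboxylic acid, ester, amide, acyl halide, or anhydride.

5

CH(COOCH3): ester, 1 C=O (running total 1).
CH(COCl): acyl halide, 1 C=O (running total 2).
CH(COCl): acyl halide, 1 C=O (running total 3).
CH(COOCH3): ester, 1 C=O (running total 4).
COOCH3: ester, 1 C=O (running total 5).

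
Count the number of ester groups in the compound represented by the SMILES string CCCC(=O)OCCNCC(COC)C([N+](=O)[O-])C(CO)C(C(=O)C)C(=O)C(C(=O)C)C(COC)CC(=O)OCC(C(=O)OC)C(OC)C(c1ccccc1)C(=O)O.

–C(=O)–O–C with C on the carbonyl side → ester.
C–N–C with sp³ carbons and no adjacent C=O → amine (secondary).
pendant –CH2OCH3: C–O–C linkage → ether.
–NO2 on an sp³ carbon → nitro (the N=O is not a carbonyl).
pendant –CH2OH on an sp³ backbone C → alcohol.
pendant –COCH3: carbonyl C bonded to two carbons → ketone.
–C(=O)– with carbon on both sides → ketone.
pendant –COCH3: carbonyl C bonded to two carbons → ketone.
pendant –CH2OCH3: C–O–C linkage → ether.
–C(=O)–O–C with C on the carbonyl side → ester.
pendant –COOCH3: carbonyl C bonded to C and –OCH3 → ester.
pendant –OCH3: C–O–C with sp³ C, no adjacent C=O → ether.
pendant –C6H5: benzene ring → arene.
–COOH: carbonyl C bonded to –OH and C → carboxylic acid (the –OH is not a separate alcohol).
Ester appears at: CH2COOCH2, CH2COOCH2, CH(COOCH3) → 3.

3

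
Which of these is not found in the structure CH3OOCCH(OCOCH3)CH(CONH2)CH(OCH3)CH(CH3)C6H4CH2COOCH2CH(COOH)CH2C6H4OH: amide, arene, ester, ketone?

ketone

ester: present (CH3OOC — CH3O–C(=O)–: carbonyl C bonded to C and to –OCH3 → ester (not ketone + ether)).
amide: present (CH(CONH2) — pendant –CONH2: carbonyl C bonded to C and N → amide).
arene: present (C6H4 — para-disubstituted benzene ring → arene).
ketone: absent. In each of CH3OOC, CH(OCOCH3) and CH2COOCH2, the C=O is bonded to an –O–C group, which defines an ester, not a ketone. In CH(CONH2), the C=O is bonded to nitrogen, which defines an amide, not a ketone. In CH(COOH), the C=O bears an –OH, making it a carboxylic acid rather than a ketone.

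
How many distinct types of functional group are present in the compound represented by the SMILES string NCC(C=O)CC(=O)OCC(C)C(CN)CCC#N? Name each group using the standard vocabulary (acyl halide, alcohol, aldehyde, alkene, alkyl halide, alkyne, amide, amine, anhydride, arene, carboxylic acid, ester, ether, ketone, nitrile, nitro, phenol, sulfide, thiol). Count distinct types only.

–NH2 on an sp³ carbon with no adjacent C=O → amine.
pendant –CHO: carbonyl C bonded to C and H → aldehyde.
–C(=O)–O–C with C on the carbonyl side → ester.
pendant –CH2NH2: N on sp³ C, no adjacent C=O → amine.
–C≡N: carbon triple-bonded to nitrogen → nitrile.
Distinct types present: aldehyde, amine, ester, nitrile.

4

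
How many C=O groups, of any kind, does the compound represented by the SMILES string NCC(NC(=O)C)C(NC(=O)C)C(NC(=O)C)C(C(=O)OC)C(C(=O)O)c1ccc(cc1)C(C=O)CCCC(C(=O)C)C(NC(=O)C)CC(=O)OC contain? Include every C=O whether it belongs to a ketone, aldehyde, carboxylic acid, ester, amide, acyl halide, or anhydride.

9

CH(NHCOCH3): amide, 1 C=O (running total 1).
CH(NHCOCH3): amide, 1 C=O (running total 2).
CH(NHCOCH3): amide, 1 C=O (running total 3).
CH(COOCH3): ester, 1 C=O (running total 4).
CH(COOH): carboxylic acid, 1 C=O (running total 5).
CH(CHO): aldehyde, 1 C=O (running total 6).
CH(COCH3): ketone, 1 C=O (running total 7).
CH(NHCOCH3): amide, 1 C=O (running total 8).
COOCH3: ester, 1 C=O (running total 9).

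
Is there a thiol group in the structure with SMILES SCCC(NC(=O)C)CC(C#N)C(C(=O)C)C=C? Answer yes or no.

Working along the chain:
  HSCH2: –SH on an sp³ carbon → thiol.
  CH(NHCOCH3): pendant –NHC(=O)CH3: N bonded to a carbonyl → amide (not amine).
  CH(CN): pendant –C≡N: nitrile.
  CH(COCH3): pendant –COCH3: carbonyl C bonded to two carbons → ketone.
  CH=CH2: C=C double bond → alkene.
The HSCH2 segment supplies the thiol: –SH on an sp³ carbon → thiol.

yes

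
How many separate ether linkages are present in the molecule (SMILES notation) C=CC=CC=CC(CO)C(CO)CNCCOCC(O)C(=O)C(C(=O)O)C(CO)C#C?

1

C=C double bond → alkene.
C=C double bond → alkene.
C=C double bond → alkene.
pendant –CH2OH on an sp³ backbone C → alcohol.
pendant –CH2OH on an sp³ backbone C → alcohol.
C–N–C with sp³ carbons and no adjacent C=O → amine (secondary).
C–O–C with sp³ carbons on both sides and no adjacent C=O → ether.
–OH on an sp³ carbon → alcohol (secondary).
–C(=O)– with carbon on both sides → ketone.
pendant –COOH: carbonyl C bonded to C and –OH → carboxylic acid.
pendant –CH2OH on an sp³ backbone C → alcohol.
C≡C triple bond → alkyne.
Ether appears at: CH2OCH2 → 1.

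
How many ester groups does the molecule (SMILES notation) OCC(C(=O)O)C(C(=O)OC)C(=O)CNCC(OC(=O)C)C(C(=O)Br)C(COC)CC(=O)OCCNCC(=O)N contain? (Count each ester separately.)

Working along the chain:
  HOCH2: HO– on an sp³ carbon → alcohol.
  CH(COOH): pendant –COOH: carbonyl C bonded to C and –OH → carboxylic acid.
  CH(COOCH3): pendant –COOCH3: carbonyl C bonded to C and –OCH3 → ester.
  CO: –C(=O)– with carbon on both sides → ketone.
  CH2NHCH2: C–N–C with sp³ carbons and no adjacent C=O → amine (secondary).
  CH(OCOCH3): pendant –OC(=O)CH3: an acyloxy group → ester.
  CH(COBr): pendant –C(=O)X: carbonyl C bonded to C and halogen → acyl halide.
  CH(CH2OCH3): pendant –CH2OCH3: C–O–C linkage → ether.
  CH2COOCH2: –C(=O)–O–C with C on the carbonyl side → ester.
  CH2NHCH2: C–N–C with sp³ carbons and no adjacent C=O → amine (secondary).
  CONH2: –C(=O)NH2: carbonyl C bonded to C and to N → amide (the N is not a separate amine).
Ester appears at: CH(COOCH3), CH(OCOCH3), CH2COOCH2 → 3.

3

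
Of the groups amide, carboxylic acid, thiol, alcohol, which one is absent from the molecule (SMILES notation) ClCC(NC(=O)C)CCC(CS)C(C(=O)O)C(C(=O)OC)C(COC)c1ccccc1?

alcohol

amide: present (CH(NHCOCH3) — pendant –NHC(=O)CH3: N bonded to a carbonyl → amide (not amine)).
carboxylic acid: present (CH(COOH) — pendant –COOH: carbonyl C bonded to C and –OH → carboxylic acid).
thiol: present (CH(CH2SH) — pendant –CH2SH → thiol).
alcohol: absent. In CH(COOH), the –OH sits on a carbonyl carbon, making it part of a carboxylic acid, not an alcohol.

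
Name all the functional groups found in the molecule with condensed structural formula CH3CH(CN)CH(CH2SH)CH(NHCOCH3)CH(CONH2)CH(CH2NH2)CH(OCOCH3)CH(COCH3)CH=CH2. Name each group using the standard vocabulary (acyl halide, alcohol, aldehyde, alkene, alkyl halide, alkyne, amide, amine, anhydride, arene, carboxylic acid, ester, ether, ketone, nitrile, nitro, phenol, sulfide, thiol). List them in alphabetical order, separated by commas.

alkene, amide, amine, ester, ketone, nitrile, thiol

Working along the chain:
  CH(CN): pendant –C≡N: nitrile.
  CH(CH2SH): pendant –CH2SH → thiol.
  CH(NHCOCH3): pendant –NHC(=O)CH3: N bonded to a carbonyl → amide (not amine).
  CH(CONH2): pendant –CONH2: carbonyl C bonded to C and N → amide.
  CH(CH2NH2): pendant –CH2NH2: N on sp³ C, no adjacent C=O → amine.
  CH(OCOCH3): pendant –OC(=O)CH3: an acyloxy group → ester.
  CH(COCH3): pendant –COCH3: carbonyl C bonded to two carbons → ketone.
  CH=CH2: C=C double bond → alkene.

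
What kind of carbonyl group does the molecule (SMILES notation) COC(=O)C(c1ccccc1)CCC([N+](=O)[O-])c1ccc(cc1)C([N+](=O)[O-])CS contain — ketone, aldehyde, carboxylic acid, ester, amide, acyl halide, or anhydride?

The carbonyl is in the CH3OOC segment: CH3O–C(=O)–: carbonyl C bonded to C and to –OCH3 → ester (not ketone + ether).

ester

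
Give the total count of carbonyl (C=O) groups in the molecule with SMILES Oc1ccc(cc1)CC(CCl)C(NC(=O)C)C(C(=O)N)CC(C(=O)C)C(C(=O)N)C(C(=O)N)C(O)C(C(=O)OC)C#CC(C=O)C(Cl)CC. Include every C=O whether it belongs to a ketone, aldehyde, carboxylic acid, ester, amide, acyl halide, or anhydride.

7

CH(NHCOCH3): amide, 1 C=O (running total 1).
CH(CONH2): amide, 1 C=O (running total 2).
CH(COCH3): ketone, 1 C=O (running total 3).
CH(CONH2): amide, 1 C=O (running total 4).
CH(CONH2): amide, 1 C=O (running total 5).
CH(COOCH3): ester, 1 C=O (running total 6).
CH(CHO): aldehyde, 1 C=O (running total 7).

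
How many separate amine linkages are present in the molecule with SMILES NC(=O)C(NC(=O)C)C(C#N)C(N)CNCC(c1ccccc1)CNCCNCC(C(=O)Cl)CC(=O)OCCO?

Reading the structure from left to right:
  H2NCO: –C(=O)NH2: carbonyl C bonded to C and to N → amide (the N is not a separate amine).
  CH(NHCOCH3): pendant –NHC(=O)CH3: N bonded to a carbonyl → amide (not amine).
  CH(CN): pendant –C≡N: nitrile.
  CH(NH2): –NH2 on an sp³ carbon with no adjacent C=O → amine.
  CH2NHCH2: C–N–C with sp³ carbons and no adjacent C=O → amine (secondary).
  CH(C6H5): pendant –C6H5: benzene ring → arene.
  CH2NHCH2: C–N–C with sp³ carbons and no adjacent C=O → amine (secondary).
  CH2NHCH2: C–N–C with sp³ carbons and no adjacent C=O → amine (secondary).
  CH(COCl): pendant –C(=O)X: carbonyl C bonded to C and halogen → acyl halide.
  CH2COOCH2: –C(=O)–O–C with C on the carbonyl side → ester.
  CH2OH: –OH on an sp³ carbon → alcohol.
Amine appears at: CH(NH2), CH2NHCH2, CH2NHCH2, CH2NHCH2 → 4.

4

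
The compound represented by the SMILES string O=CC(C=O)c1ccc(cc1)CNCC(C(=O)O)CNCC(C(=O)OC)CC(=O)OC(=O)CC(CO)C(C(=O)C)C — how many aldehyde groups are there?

2

terminal –CHO: carbonyl C bonded to H and C → aldehyde.
pendant –CHO: carbonyl C bonded to C and H → aldehyde.
para-disubstituted benzene ring → arene.
C–N–C with sp³ carbons and no adjacent C=O → amine (secondary).
pendant –COOH: carbonyl C bonded to C and –OH → carboxylic acid.
C–N–C with sp³ carbons and no adjacent C=O → amine (secondary).
pendant –COOCH3: carbonyl C bonded to C and –OCH3 → ester.
two acyl groups sharing one oxygen, –C(=O)–O–C(=O)– → anhydride.
pendant –CH2OH on an sp³ backbone C → alcohol.
pendant –COCH3: carbonyl C bonded to two carbons → ketone.
Aldehyde appears at: OHC, CH(CHO) → 2.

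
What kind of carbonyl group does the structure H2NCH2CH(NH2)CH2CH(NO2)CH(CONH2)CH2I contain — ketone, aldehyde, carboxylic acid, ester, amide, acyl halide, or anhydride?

amide

The carbonyl is in the CH(CONH2) segment: pendant –CONH2: carbonyl C bonded to C and N → amide.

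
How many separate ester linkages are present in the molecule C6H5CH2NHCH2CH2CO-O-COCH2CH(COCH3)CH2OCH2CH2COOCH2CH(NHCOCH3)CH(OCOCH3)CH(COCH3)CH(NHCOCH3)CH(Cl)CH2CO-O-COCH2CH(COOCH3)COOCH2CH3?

4

Reading the structure from left to right:
  C6H5: C6H5– phenyl ring → arene.
  CH2NHCH2: C–N–C with sp³ carbons and no adjacent C=O → amine (secondary).
  CH2CO-O-COCH2: two acyl groups sharing one oxygen, –C(=O)–O–C(=O)– → anhydride.
  CH(COCH3): pendant –COCH3: carbonyl C bonded to two carbons → ketone.
  CH2OCH2: C–O–C with sp³ carbons on both sides and no adjacent C=O → ether.
  CH2COOCH2: –C(=O)–O–C with C on the carbonyl side → ester.
  CH(NHCOCH3): pendant –NHC(=O)CH3: N bonded to a carbonyl → amide (not amine).
  CH(OCOCH3): pendant –OC(=O)CH3: an acyloxy group → ester.
  CH(COCH3): pendant –COCH3: carbonyl C bonded to two carbons → ketone.
  CH(NHCOCH3): pendant –NHC(=O)CH3: N bonded to a carbonyl → amide (not amine).
  CH(Cl): halogen on an sp³ carbon → alkyl halide.
  CH2CO-O-COCH2: two acyl groups sharing one oxygen, –C(=O)–O–C(=O)– → anhydride.
  CH(COOCH3): pendant –COOCH3: carbonyl C bonded to C and –OCH3 → ester.
  COOCH2CH3: –C(=O)OCH2CH3: carbonyl C bonded to C and to –OEt → ester.
Ester appears at: CH2COOCH2, CH(OCOCH3), CH(COOCH3), COOCH2CH3 → 4.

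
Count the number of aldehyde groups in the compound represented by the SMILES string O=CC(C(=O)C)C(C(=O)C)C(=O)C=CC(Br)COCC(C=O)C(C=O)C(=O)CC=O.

4

Working along the chain:
  OHC: terminal –CHO: carbonyl C bonded to H and C → aldehyde.
  CH(COCH3): pendant –COCH3: carbonyl C bonded to two carbons → ketone.
  CH(COCH3): pendant –COCH3: carbonyl C bonded to two carbons → ketone.
  CO: –C(=O)– with carbon on both sides → ketone.
  CH=CH: C=C double bond → alkene.
  CH(Br): halogen on an sp³ carbon → alkyl halide.
  CH2OCH2: C–O–C with sp³ carbons on both sides and no adjacent C=O → ether.
  CH(CHO): pendant –CHO: carbonyl C bonded to C and H → aldehyde.
  CH(CHO): pendant –CHO: carbonyl C bonded to C and H → aldehyde.
  CO: –C(=O)– with carbon on both sides → ketone.
  CHO: terminal –CHO: carbonyl C bonded to H and C → aldehyde.
Aldehyde appears at: OHC, CH(CHO), CH(CHO), CHO → 4.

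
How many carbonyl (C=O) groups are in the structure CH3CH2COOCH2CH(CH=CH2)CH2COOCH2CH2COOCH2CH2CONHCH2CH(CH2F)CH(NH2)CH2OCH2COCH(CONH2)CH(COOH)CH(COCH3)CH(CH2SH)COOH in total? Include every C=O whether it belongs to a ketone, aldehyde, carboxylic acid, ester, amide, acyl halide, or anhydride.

9

CH2COOCH2: ester, 1 C=O (running total 1).
CH2COOCH2: ester, 1 C=O (running total 2).
CH2COOCH2: ester, 1 C=O (running total 3).
CH2CONHCH2: amide, 1 C=O (running total 4).
CO: ketone, 1 C=O (running total 5).
CH(CONH2): amide, 1 C=O (running total 6).
CH(COOH): carboxylic acid, 1 C=O (running total 7).
CH(COCH3): ketone, 1 C=O (running total 8).
COOH: carboxylic acid, 1 C=O (running total 9).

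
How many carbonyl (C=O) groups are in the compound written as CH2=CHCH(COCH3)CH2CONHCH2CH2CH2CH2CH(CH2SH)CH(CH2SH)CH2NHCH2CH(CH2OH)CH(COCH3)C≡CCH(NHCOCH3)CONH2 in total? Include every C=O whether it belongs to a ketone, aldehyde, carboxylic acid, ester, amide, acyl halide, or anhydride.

CH(COCH3): ketone, 1 C=O (running total 1).
CH2CONHCH2: amide, 1 C=O (running total 2).
CH(COCH3): ketone, 1 C=O (running total 3).
CH(NHCOCH3): amide, 1 C=O (running total 4).
CONH2: amide, 1 C=O (running total 5).

5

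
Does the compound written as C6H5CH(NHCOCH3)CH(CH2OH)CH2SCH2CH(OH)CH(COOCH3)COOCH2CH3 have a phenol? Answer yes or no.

no

Working along the chain:
  C6H5: C6H5– phenyl ring → arene.
  CH(NHCOCH3): pendant –NHC(=O)CH3: N bonded to a carbonyl → amide (not amine).
  CH(CH2OH): pendant –CH2OH on an sp³ backbone C → alcohol.
  CH2SCH2: C–S–C linkage → sulfide (thioether).
  CH(OH): –OH on an sp³ carbon → alcohol (secondary).
  CH(COOCH3): pendant –COOCH3: carbonyl C bonded to C and –OCH3 → ester.
  COOCH2CH3: –C(=O)OCH2CH3: carbonyl C bonded to C and to –OEt → ester.
In each of CH(CH2OH) and CH(OH), the –OH is on an sp³ carbon, not on an aromatic ring, so it is an alcohol.
The groups actually present are: alcohol, amide, arene, ester, sulfide.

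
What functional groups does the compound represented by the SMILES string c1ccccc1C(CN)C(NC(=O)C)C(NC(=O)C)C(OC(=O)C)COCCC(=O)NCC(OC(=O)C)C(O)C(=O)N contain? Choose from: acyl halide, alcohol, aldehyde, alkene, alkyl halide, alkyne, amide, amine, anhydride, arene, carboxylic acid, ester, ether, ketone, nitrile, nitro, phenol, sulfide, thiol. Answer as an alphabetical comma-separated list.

C6H5– phenyl ring → arene.
pendant –CH2NH2: N on sp³ C, no adjacent C=O → amine.
pendant –NHC(=O)CH3: N bonded to a carbonyl → amide (not amine).
pendant –NHC(=O)CH3: N bonded to a carbonyl → amide (not amine).
pendant –OC(=O)CH3: an acyloxy group → ester.
C–O–C with sp³ carbons on both sides and no adjacent C=O → ether.
–C(=O)–N– linkage → amide (the N is not an amine).
pendant –OC(=O)CH3: an acyloxy group → ester.
–OH on an sp³ carbon → alcohol (secondary).
–C(=O)NH2: carbonyl C bonded to C and to N → amide (the N is not a separate amine).

alcohol, amide, amine, arene, ester, ether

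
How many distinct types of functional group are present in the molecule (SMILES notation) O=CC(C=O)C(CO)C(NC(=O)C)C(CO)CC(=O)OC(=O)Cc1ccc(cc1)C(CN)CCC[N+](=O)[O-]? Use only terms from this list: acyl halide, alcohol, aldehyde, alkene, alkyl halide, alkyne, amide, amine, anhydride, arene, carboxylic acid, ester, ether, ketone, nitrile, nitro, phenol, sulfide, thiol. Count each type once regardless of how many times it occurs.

Working along the chain:
  OHC: terminal –CHO: carbonyl C bonded to H and C → aldehyde.
  CH(CHO): pendant –CHO: carbonyl C bonded to C and H → aldehyde.
  CH(CH2OH): pendant –CH2OH on an sp³ backbone C → alcohol.
  CH(NHCOCH3): pendant –NHC(=O)CH3: N bonded to a carbonyl → amide (not amine).
  CH(CH2OH): pendant –CH2OH on an sp³ backbone C → alcohol.
  CH2CO-O-COCH2: two acyl groups sharing one oxygen, –C(=O)–O–C(=O)– → anhydride.
  C6H4: para-disubstituted benzene ring → arene.
  CH(CH2NH2): pendant –CH2NH2: N on sp³ C, no adjacent C=O → amine.
  CH2NO2: –NO2 on carbon → nitro group.
Distinct types present: alcohol, aldehyde, amide, amine, anhydride, arene, nitro.

7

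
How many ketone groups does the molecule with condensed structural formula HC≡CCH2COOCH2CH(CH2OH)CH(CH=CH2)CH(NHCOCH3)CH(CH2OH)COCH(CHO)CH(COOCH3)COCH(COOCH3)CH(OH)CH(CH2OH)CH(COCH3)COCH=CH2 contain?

4

C≡C triple bond → alkyne.
–C(=O)–O–C with C on the carbonyl side → ester.
pendant –CH2OH on an sp³ backbone C → alcohol.
pendant –CH=CH2: C=C double bond → alkene.
pendant –NHC(=O)CH3: N bonded to a carbonyl → amide (not amine).
pendant –CH2OH on an sp³ backbone C → alcohol.
–C(=O)– with carbon on both sides → ketone.
pendant –CHO: carbonyl C bonded to C and H → aldehyde.
pendant –COOCH3: carbonyl C bonded to C and –OCH3 → ester.
–C(=O)– with carbon on both sides → ketone.
pendant –COOCH3: carbonyl C bonded to C and –OCH3 → ester.
–OH on an sp³ carbon → alcohol (secondary).
pendant –CH2OH on an sp³ backbone C → alcohol.
pendant –COCH3: carbonyl C bonded to two carbons → ketone.
–C(=O)– with carbon on both sides → ketone.
C=C double bond → alkene.
Ketone appears at: CO, CO, CH(COCH3), CO → 4.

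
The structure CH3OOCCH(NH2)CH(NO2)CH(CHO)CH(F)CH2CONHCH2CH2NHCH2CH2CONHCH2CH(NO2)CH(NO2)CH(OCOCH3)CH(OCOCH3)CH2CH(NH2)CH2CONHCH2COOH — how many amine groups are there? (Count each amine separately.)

3

CH3O–C(=O)–: carbonyl C bonded to C and to –OCH3 → ester (not ketone + ether).
–NH2 on an sp³ carbon with no adjacent C=O → amine.
–NO2 on an sp³ carbon → nitro (the N=O is not a carbonyl).
pendant –CHO: carbonyl C bonded to C and H → aldehyde.
halogen on an sp³ carbon → alkyl halide.
–C(=O)–N– linkage → amide (the N is not an amine).
C–N–C with sp³ carbons and no adjacent C=O → amine (secondary).
–C(=O)–N– linkage → amide (the N is not an amine).
–NO2 on an sp³ carbon → nitro (the N=O is not a carbonyl).
–NO2 on an sp³ carbon → nitro (the N=O is not a carbonyl).
pendant –OC(=O)CH3: an acyloxy group → ester.
pendant –OC(=O)CH3: an acyloxy group → ester.
–NH2 on an sp³ carbon with no adjacent C=O → amine.
–C(=O)–N– linkage → amide (the N is not an amine).
–COOH: carbonyl C bonded to –OH and C → carboxylic acid (the –OH is not a separate alcohol).
Amine appears at: CH(NH2), CH2NHCH2, CH(NH2) → 3.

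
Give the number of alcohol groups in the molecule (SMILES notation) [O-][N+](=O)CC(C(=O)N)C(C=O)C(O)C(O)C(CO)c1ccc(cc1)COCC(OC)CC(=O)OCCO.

–NO2 on carbon → nitro group.
pendant –CONH2: carbonyl C bonded to C and N → amide.
pendant –CHO: carbonyl C bonded to C and H → aldehyde.
–OH on an sp³ carbon → alcohol (secondary).
–OH on an sp³ carbon → alcohol (secondary).
pendant –CH2OH on an sp³ backbone C → alcohol.
para-disubstituted benzene ring → arene.
C–O–C with sp³ carbons on both sides and no adjacent C=O → ether.
pendant –OCH3: C–O–C with sp³ C, no adjacent C=O → ether.
–C(=O)–O–C with C on the carbonyl side → ester.
–OH on an sp³ carbon → alcohol.
Alcohol appears at: CH(OH), CH(OH), CH(CH2OH), CH2OH → 4.

4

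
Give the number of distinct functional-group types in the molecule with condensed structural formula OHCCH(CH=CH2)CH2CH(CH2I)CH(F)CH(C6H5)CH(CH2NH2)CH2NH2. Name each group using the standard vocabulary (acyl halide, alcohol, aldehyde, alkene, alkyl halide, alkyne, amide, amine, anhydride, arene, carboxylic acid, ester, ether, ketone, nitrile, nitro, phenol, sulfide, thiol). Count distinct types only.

Reading the structure from left to right:
  OHC: terminal –CHO: carbonyl C bonded to H and C → aldehyde.
  CH(CH=CH2): pendant –CH=CH2: C=C double bond → alkene.
  CH(CH2I): pendant –CH2X: halogen on sp³ carbon → alkyl halide.
  CH(F): halogen on an sp³ carbon → alkyl halide.
  CH(C6H5): pendant –C6H5: benzene ring → arene.
  CH(CH2NH2): pendant –CH2NH2: N on sp³ C, no adjacent C=O → amine.
  CH2NH2: –NH2 on an sp³ carbon with no adjacent C=O → amine.
Distinct types present: aldehyde, alkene, alkyl halide, amine, arene.

5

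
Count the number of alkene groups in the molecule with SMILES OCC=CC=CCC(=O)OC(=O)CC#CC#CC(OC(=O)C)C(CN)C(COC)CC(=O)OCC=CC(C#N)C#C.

3

Taking each segment in turn:
  HOCH2: HO– on an sp³ carbon → alcohol.
  CH=CH: C=C double bond → alkene.
  CH=CH: C=C double bond → alkene.
  CH2CO-O-COCH2: two acyl groups sharing one oxygen, –C(=O)–O–C(=O)– → anhydride.
  C≡C: C≡C triple bond → alkyne.
  C≡C: C≡C triple bond → alkyne.
  CH(OCOCH3): pendant –OC(=O)CH3: an acyloxy group → ester.
  CH(CH2NH2): pendant –CH2NH2: N on sp³ C, no adjacent C=O → amine.
  CH(CH2OCH3): pendant –CH2OCH3: C–O–C linkage → ether.
  CH2COOCH2: –C(=O)–O–C with C on the carbonyl side → ester.
  CH=CH: C=C double bond → alkene.
  CH(CN): pendant –C≡N: nitrile.
  C≡CH: C≡C triple bond → alkyne.
Alkene appears at: CH=CH, CH=CH, CH=CH → 3.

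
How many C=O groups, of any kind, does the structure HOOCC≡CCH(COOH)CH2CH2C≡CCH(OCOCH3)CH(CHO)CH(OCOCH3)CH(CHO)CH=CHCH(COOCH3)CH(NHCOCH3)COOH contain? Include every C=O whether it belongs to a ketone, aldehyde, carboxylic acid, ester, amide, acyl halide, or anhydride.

9

HOOC: carboxylic acid, 1 C=O (running total 1).
CH(COOH): carboxylic acid, 1 C=O (running total 2).
CH(OCOCH3): ester, 1 C=O (running total 3).
CH(CHO): aldehyde, 1 C=O (running total 4).
CH(OCOCH3): ester, 1 C=O (running total 5).
CH(CHO): aldehyde, 1 C=O (running total 6).
CH(COOCH3): ester, 1 C=O (running total 7).
CH(NHCOCH3): amide, 1 C=O (running total 8).
COOH: carboxylic acid, 1 C=O (running total 9).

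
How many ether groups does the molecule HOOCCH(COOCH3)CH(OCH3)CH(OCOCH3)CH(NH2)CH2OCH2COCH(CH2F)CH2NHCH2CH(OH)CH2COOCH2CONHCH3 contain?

–COOH: carbonyl C bonded to –OH and C → carboxylic acid (the –OH is not a separate alcohol).
pendant –COOCH3: carbonyl C bonded to C and –OCH3 → ester.
pendant –OCH3: C–O–C with sp³ C, no adjacent C=O → ether.
pendant –OC(=O)CH3: an acyloxy group → ester.
–NH2 on an sp³ carbon with no adjacent C=O → amine.
C–O–C with sp³ carbons on both sides and no adjacent C=O → ether.
–C(=O)– with carbon on both sides → ketone.
pendant –CH2X: halogen on sp³ carbon → alkyl halide.
C–N–C with sp³ carbons and no adjacent C=O → amine (secondary).
–OH on an sp³ carbon → alcohol (secondary).
–C(=O)–O–C with C on the carbonyl side → ester.
–C(=O)NHCH3: carbonyl C bonded to C and to N → amide (the N is not an amine).
Ether appears at: CH(OCH3), CH2OCH2 → 2.

2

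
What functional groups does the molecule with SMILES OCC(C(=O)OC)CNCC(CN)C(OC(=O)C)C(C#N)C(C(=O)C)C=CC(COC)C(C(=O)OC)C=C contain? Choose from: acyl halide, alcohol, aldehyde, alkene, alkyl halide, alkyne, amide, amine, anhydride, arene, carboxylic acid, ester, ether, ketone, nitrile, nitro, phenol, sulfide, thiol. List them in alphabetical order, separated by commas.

alcohol, alkene, amine, ester, ether, ketone, nitrile

Taking each segment in turn:
  HOCH2: HO– on an sp³ carbon → alcohol.
  CH(COOCH3): pendant –COOCH3: carbonyl C bonded to C and –OCH3 → ester.
  CH2NHCH2: C–N–C with sp³ carbons and no adjacent C=O → amine (secondary).
  CH(CH2NH2): pendant –CH2NH2: N on sp³ C, no adjacent C=O → amine.
  CH(OCOCH3): pendant –OC(=O)CH3: an acyloxy group → ester.
  CH(CN): pendant –C≡N: nitrile.
  CH(COCH3): pendant –COCH3: carbonyl C bonded to two carbons → ketone.
  CH=CH: C=C double bond → alkene.
  CH(CH2OCH3): pendant –CH2OCH3: C–O–C linkage → ether.
  CH(COOCH3): pendant –COOCH3: carbonyl C bonded to C and –OCH3 → ester.
  CH=CH2: C=C double bond → alkene.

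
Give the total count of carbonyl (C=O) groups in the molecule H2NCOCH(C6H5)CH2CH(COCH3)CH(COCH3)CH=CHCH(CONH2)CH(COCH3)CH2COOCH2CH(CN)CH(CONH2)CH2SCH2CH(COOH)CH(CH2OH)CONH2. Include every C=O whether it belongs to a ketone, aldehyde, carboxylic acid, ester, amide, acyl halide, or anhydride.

9

H2NCO: amide, 1 C=O (running total 1).
CH(COCH3): ketone, 1 C=O (running total 2).
CH(COCH3): ketone, 1 C=O (running total 3).
CH(CONH2): amide, 1 C=O (running total 4).
CH(COCH3): ketone, 1 C=O (running total 5).
CH2COOCH2: ester, 1 C=O (running total 6).
CH(CONH2): amide, 1 C=O (running total 7).
CH(COOH): carboxylic acid, 1 C=O (running total 8).
CONH2: amide, 1 C=O (running total 9).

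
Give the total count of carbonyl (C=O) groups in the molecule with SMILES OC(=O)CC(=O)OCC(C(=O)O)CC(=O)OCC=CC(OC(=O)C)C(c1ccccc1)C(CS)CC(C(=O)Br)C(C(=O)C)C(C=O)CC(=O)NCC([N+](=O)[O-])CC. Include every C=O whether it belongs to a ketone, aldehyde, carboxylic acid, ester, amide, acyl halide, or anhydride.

9

HOOC: carboxylic acid, 1 C=O (running total 1).
CH2COOCH2: ester, 1 C=O (running total 2).
CH(COOH): carboxylic acid, 1 C=O (running total 3).
CH2COOCH2: ester, 1 C=O (running total 4).
CH(OCOCH3): ester, 1 C=O (running total 5).
CH(COBr): acyl halide, 1 C=O (running total 6).
CH(COCH3): ketone, 1 C=O (running total 7).
CH(CHO): aldehyde, 1 C=O (running total 8).
CH2CONHCH2: amide, 1 C=O (running total 9).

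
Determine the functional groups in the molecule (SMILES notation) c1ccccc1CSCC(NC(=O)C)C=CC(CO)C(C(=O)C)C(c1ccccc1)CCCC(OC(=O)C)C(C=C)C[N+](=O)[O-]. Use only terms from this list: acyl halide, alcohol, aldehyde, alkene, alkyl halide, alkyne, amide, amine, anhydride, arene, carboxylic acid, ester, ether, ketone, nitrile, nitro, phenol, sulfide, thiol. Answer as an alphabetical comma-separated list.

alcohol, alkene, amide, arene, ester, ketone, nitro, sulfide

Working along the chain:
  C6H5: C6H5– phenyl ring → arene.
  CH2SCH2: C–S–C linkage → sulfide (thioether).
  CH(NHCOCH3): pendant –NHC(=O)CH3: N bonded to a carbonyl → amide (not amine).
  CH=CH: C=C double bond → alkene.
  CH(CH2OH): pendant –CH2OH on an sp³ backbone C → alcohol.
  CH(COCH3): pendant –COCH3: carbonyl C bonded to two carbons → ketone.
  CH(C6H5): pendant –C6H5: benzene ring → arene.
  CH(OCOCH3): pendant –OC(=O)CH3: an acyloxy group → ester.
  CH(CH=CH2): pendant –CH=CH2: C=C double bond → alkene.
  CH2NO2: –NO2 on carbon → nitro group.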